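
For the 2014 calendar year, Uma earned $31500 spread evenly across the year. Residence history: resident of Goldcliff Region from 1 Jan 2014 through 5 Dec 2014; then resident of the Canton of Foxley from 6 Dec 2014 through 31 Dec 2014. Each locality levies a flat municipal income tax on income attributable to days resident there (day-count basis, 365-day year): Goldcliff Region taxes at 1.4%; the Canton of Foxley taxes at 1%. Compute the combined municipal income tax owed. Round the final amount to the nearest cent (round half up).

$432.02

Goldcliff Region, 1 Jan – 5 Dec 2014: 339 days → $31500 × 1.4% × 339/365 = $409.5863
The Canton of Foxley, 6 Dec – 31 Dec 2014: 26 days → $31500 × 1% × 26/365 = $22.4384
Total = $432.0247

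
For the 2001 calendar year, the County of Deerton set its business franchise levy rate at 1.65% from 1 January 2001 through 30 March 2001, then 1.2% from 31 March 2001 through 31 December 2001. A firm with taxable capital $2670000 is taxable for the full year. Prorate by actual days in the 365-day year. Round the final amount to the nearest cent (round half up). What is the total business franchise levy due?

$34969.68

1 January – 30 March 2001: 89 days at 1.65% → $2670000 × 1.65% × 89/365 = $10742.1781
31 March – 31 December 2001: 276 days at 1.2% → $2670000 × 1.2% × 276/365 = $24227.5068
Total = $34969.6849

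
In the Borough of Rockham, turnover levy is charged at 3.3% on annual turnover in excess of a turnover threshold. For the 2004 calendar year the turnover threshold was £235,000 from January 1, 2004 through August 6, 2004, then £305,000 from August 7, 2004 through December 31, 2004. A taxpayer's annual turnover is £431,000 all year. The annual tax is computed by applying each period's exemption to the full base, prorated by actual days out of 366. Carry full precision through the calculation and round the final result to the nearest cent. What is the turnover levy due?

£5,540.21

January 1 – August 6, 2004: 219 days, exemption £235,000 → (£431,000 − £235,000) × 3.3% × 219/366 = £3,870.1967
August 7 – December 31, 2004: 147 days, exemption £305,000 → (£431,000 − £305,000) × 3.3% × 147/366 = £1,670.0164
Total = £5,540.2131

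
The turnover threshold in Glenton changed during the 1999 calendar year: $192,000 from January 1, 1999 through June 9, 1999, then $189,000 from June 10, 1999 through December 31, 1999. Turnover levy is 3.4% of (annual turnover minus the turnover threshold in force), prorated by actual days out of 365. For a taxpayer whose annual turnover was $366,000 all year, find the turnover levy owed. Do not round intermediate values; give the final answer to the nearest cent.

January 1 – June 9, 1999: 160 days, exemption $192,000 → ($366,000 − $192,000) × 3.4% × 160/365 = $2,593.3151
June 10 – December 31, 1999: 205 days, exemption $189,000 → ($366,000 − $189,000) × 3.4% × 205/365 = $3,379.9726
Total = $5,973.2877

$5,973.29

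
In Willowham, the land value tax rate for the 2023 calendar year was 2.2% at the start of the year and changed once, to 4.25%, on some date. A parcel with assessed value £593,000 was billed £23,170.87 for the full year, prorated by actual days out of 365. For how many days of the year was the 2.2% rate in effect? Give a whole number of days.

61 days

Let d = days at the first rate; then 365 − d days at the second rate.
£593,000 × [2.2%·d + 4.25%·(365−d)] / 365 = £23,170.87
Solving gives d = 61, so the new rate took effect on March 3, 2023.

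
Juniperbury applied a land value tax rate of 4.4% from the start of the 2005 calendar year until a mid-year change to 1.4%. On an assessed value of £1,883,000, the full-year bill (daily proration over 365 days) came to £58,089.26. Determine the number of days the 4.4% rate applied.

Let d = days at the first rate; then 365 − d days at the second rate.
£1,883,000 × [4.4%·d + 1.4%·(365−d)] / 365 = £58,089.26
Solving gives d = 205, so the new rate took effect on 25 July 2005.

205 days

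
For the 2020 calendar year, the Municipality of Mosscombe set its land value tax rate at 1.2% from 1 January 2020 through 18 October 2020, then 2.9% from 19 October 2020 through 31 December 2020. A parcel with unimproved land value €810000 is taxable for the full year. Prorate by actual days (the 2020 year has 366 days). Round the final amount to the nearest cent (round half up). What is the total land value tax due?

1 January – 18 October 2020: 292 days at 1.2% → €810000 × 1.2% × 292/366 = €7754.7541
19 October – 31 December 2020: 74 days at 2.9% → €810000 × 2.9% × 74/366 = €4749.3443
Total = €12504.0984

€12504.10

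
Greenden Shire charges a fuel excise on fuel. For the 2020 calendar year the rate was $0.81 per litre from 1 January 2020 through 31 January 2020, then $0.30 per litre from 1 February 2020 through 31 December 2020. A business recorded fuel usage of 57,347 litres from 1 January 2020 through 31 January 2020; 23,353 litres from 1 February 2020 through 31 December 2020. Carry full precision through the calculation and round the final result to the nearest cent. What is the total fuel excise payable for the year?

$53,456.97

1 January – 31 January 2020: 57,347 litres at $0.81/litre → $46,451.07
1 February – 31 December 2020: 23,353 litres at $0.30/litre → $7,005.90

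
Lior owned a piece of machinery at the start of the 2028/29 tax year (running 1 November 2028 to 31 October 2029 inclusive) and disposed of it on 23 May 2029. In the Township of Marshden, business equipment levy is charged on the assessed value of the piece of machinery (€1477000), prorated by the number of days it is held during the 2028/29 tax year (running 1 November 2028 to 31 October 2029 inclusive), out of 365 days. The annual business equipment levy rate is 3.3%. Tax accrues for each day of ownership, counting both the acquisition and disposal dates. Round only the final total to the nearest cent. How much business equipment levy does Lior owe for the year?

Days held (1 Nov 2028 – 23 May 2029): 204 out of 365
Tax = €1477000 × 3.3% × 204/365 = €27241.5452

€27241.55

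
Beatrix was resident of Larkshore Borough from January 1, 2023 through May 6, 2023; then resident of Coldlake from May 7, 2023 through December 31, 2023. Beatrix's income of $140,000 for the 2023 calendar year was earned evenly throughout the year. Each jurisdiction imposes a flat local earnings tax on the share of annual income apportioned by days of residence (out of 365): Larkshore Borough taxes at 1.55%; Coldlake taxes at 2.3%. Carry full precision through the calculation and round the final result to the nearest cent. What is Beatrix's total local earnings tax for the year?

$2,857.53

Larkshore Borough, January 1 – May 6, 2023: 126 days → $140,000 × 1.55% × 126/365 = $749.0959
Coldlake, May 7 – December 31, 2023: 239 days → $140,000 × 2.3% × 239/365 = $2,108.4384
Total = $2,857.5342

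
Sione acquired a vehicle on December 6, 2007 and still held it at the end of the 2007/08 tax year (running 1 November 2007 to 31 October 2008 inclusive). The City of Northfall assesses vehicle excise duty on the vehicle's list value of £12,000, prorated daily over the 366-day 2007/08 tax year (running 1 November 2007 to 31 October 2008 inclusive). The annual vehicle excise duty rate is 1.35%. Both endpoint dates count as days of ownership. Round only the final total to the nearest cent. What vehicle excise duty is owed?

£146.51

Days held (December 6, 2007 – October 31, 2008): 331 out of 366
Tax = £12,000 × 1.35% × 331/366 = £146.5082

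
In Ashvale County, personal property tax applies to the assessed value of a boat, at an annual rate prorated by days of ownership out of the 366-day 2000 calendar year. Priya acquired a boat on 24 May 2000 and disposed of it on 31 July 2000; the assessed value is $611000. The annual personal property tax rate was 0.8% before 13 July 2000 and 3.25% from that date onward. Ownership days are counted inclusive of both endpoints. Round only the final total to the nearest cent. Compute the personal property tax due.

$1698.61

24 May – 12 July 2000: 50 days at 0.8% → $611000 × 0.8% × 50/366 = $667.7596
13 July – 31 July 2000: 19 days at 3.25% → $611000 × 3.25% × 19/366 = $1030.8538
Total = $1698.6134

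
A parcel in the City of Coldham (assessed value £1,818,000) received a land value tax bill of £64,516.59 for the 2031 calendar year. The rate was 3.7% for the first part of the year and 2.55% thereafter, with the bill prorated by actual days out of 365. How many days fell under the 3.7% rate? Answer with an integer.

317 days

Let d = days at the first rate; then 365 − d days at the second rate.
£1,818,000 × [3.7%·d + 2.55%·(365−d)] / 365 = £64,516.59
Solving gives d = 317, so the new rate took effect on 14 November 2031.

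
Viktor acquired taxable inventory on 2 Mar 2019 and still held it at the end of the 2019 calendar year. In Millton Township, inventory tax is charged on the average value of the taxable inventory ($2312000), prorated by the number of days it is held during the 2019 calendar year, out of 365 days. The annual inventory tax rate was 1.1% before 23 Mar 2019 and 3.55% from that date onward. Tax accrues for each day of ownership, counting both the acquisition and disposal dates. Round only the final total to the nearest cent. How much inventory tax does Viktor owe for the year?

$65325.08

2 Mar – 22 Mar 2019: 21 days at 1.1% → $2312000 × 1.1% × 21/365 = $1463.2110
23 Mar – 31 Dec 2019: 284 days at 3.55% → $2312000 × 3.55% × 284/365 = $63861.8740
Total = $65325.0849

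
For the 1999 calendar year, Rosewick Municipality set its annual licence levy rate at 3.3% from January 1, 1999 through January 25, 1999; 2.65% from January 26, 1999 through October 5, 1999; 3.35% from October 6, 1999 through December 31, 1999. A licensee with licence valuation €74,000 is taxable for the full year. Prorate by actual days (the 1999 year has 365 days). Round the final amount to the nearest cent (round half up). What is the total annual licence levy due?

January 1 – January 25, 1999: 25 days at 3.3% → €74,000 × 3.3% × 25/365 = €167.2603
January 26 – October 5, 1999: 253 days at 2.65% → €74,000 × 2.65% × 253/365 = €1,359.2685
October 6 – December 31, 1999: 87 days at 3.35% → €74,000 × 3.35% × 87/365 = €590.8849
Total = €2,117.4137

€2,117.41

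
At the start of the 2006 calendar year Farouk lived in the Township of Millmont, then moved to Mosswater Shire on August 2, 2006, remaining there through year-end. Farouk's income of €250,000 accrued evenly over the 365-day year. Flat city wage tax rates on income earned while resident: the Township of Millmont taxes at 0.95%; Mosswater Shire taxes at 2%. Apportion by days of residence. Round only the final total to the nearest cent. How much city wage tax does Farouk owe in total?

€3,468.15

The Township of Millmont, January 1 – August 1, 2006: 213 days → €250,000 × 0.95% × 213/365 = €1,385.9589
Mosswater Shire, August 2 – December 31, 2006: 152 days → €250,000 × 2% × 152/365 = €2,082.1918
Total = €3,468.1507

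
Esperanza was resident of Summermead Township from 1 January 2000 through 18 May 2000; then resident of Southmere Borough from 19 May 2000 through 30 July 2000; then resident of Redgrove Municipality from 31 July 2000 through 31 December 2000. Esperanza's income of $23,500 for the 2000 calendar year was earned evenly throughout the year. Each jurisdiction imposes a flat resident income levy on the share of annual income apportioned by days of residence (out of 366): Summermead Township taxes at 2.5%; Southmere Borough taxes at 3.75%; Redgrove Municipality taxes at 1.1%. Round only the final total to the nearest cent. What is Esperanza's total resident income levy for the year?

Summermead Township, 1 January – 18 May 2000: 139 days → $23,500 × 2.5% × 139/366 = $223.1216
Southmere Borough, 19 May – 30 July 2000: 73 days → $23,500 × 3.75% × 73/366 = $175.7684
Redgrove Municipality, 31 July – 31 December 2000: 154 days → $23,500 × 1.1% × 154/366 = $108.7678
Total = $507.6578

$507.66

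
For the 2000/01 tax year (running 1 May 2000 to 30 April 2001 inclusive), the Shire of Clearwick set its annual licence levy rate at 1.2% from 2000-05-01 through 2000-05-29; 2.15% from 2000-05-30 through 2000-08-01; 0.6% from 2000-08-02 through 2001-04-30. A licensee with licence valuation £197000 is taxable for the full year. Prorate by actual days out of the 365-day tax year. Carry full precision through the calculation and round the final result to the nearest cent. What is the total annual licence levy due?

2000-05-01 to 2000-05-29: 29 days at 1.2% → £197000 × 1.2% × 29/365 = £187.8247
2000-05-30 to 2000-08-01: 64 days at 2.15% → £197000 × 2.15% × 64/365 = £742.6630
2000-08-02 to 2001-04-30: 272 days at 0.6% → £197000 × 0.6% × 272/365 = £880.8329
Total = £1811.3205

£1811.32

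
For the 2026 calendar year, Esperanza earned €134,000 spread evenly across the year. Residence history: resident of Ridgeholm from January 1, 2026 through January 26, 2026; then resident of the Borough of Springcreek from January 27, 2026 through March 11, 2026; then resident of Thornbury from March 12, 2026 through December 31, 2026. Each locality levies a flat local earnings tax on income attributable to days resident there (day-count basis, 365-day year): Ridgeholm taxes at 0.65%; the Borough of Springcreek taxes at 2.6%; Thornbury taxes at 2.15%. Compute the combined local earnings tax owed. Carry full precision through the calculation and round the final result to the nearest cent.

€2,810.51

Ridgeholm, January 1 – January 26, 2026: 26 days → €134,000 × 0.65% × 26/365 = €62.0438
The Borough of Springcreek, January 27 – March 11, 2026: 44 days → €134,000 × 2.6% × 44/365 = €419.9890
Thornbury, March 12 – December 31, 2026: 295 days → €134,000 × 2.15% × 295/365 = €2,328.4795
Total = €2,810.5123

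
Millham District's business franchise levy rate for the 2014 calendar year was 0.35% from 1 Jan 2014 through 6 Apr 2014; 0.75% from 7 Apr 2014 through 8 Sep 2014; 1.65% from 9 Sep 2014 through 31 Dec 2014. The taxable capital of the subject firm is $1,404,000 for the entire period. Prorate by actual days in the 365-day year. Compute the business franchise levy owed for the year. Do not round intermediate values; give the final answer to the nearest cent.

$12,999.50

1 Jan – 6 Apr 2014: 96 days at 0.35% → $1,404,000 × 0.35% × 96/365 = $1,292.4493
7 Apr – 8 Sep 2014: 155 days at 0.75% → $1,404,000 × 0.75% × 155/365 = $4,471.6438
9 Sep – 31 Dec 2014: 114 days at 1.65% → $1,404,000 × 1.65% × 114/365 = $7,235.4082
Total = $12,999.5014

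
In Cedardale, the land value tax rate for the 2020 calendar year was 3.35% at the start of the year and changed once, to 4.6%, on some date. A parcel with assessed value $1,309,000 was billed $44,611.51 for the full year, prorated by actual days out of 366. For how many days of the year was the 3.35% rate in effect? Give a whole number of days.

349 days

Let d = days at the first rate; then 366 − d days at the second rate.
$1,309,000 × [3.35%·d + 4.6%·(366−d)] / 366 = $44,611.51
Solving gives d = 349, so the new rate took effect on December 15, 2020.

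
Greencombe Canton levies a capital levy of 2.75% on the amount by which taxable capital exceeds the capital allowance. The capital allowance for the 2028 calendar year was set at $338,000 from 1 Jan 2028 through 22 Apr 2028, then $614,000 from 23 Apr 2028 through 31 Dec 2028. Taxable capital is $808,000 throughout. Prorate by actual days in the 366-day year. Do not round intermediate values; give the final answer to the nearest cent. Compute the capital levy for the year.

1 Jan – 22 Apr 2028: 113 days, exemption $338,000 → ($808,000 − $338,000) × 2.75% × 113/366 = $3,990.5055
23 Apr – 31 Dec 2028: 253 days, exemption $614,000 → ($808,000 − $614,000) × 2.75% × 253/366 = $3,687.8552
Total = $7,678.3607

$7,678.36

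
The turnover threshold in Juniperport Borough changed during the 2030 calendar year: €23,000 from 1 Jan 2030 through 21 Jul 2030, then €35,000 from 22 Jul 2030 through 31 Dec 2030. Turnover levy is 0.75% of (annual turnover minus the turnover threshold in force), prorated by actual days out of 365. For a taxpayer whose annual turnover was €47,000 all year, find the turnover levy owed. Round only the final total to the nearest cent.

€139.81

1 Jan – 21 Jul 2030: 202 days, exemption €23,000 → (€47,000 − €23,000) × 0.75% × 202/365 = €99.6164
22 Jul – 31 Dec 2030: 163 days, exemption €35,000 → (€47,000 − €35,000) × 0.75% × 163/365 = €40.1918
Total = €139.8082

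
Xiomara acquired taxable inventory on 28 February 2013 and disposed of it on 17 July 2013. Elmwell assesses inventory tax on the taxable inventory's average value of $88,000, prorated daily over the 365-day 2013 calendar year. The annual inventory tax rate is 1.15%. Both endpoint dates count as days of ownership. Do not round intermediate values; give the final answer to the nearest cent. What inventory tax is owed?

Days held (28 February – 17 July 2013): 140 out of 365
Tax = $88,000 × 1.15% × 140/365 = $388.1644

$388.16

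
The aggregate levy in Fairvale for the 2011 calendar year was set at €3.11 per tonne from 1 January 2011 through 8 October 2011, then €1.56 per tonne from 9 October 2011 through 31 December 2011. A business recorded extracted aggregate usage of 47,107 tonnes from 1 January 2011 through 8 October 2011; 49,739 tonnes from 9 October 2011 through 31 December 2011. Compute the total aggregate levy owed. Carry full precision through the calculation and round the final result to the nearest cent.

1 January – 8 October 2011: 47,107 tonnes at €3.11/tonne → €146,502.77
9 October – 31 December 2011: 49,739 tonnes at €1.56/tonne → €77,592.84

€224,095.61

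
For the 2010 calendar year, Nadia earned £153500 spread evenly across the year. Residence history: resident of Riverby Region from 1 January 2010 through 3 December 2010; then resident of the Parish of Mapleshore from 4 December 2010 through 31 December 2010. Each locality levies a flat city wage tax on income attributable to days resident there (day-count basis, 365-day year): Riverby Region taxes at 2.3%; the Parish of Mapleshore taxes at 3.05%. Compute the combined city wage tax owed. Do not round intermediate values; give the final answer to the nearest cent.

£3618.82

Riverby Region, 1 January – 3 December 2010: 337 days → £153500 × 2.3% × 337/365 = £3259.6671
The Parish of Mapleshore, 4 December – 31 December 2010: 28 days → £153500 × 3.05% × 28/365 = £359.1479
Total = £3618.8151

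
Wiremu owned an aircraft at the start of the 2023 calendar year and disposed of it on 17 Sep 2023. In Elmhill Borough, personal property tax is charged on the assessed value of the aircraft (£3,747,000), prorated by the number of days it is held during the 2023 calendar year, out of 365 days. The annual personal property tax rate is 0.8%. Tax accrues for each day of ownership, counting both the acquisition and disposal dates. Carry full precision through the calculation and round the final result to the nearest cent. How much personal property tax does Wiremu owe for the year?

Days held (1 Jan – 17 Sep 2023): 260 out of 365
Tax = £3,747,000 × 0.8% × 260/365 = £21,352.7671

£21,352.77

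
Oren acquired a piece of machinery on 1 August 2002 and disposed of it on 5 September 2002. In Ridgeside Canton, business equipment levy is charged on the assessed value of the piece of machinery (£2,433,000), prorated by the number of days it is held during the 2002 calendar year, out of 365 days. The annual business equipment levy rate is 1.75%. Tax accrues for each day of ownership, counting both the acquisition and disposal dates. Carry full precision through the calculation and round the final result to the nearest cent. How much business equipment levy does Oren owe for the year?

£4,199.42

Days held (1 August – 5 September 2002): 36 out of 365
Tax = £2,433,000 × 1.75% × 36/365 = £4,199.4247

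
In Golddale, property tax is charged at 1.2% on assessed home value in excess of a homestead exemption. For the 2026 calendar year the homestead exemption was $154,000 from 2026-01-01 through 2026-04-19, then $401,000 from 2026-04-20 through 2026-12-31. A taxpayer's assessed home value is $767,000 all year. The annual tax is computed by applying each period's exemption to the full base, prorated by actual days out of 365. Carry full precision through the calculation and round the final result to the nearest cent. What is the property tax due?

$5,277.14

2026-01-01 to 2026-04-19: 109 days, exemption $154,000 → ($767,000 − $154,000) × 1.2% × 109/365 = $2,196.7233
2026-04-20 to 2026-12-31: 256 days, exemption $401,000 → ($767,000 − $401,000) × 1.2% × 256/365 = $3,080.4164
Total = $5,277.1397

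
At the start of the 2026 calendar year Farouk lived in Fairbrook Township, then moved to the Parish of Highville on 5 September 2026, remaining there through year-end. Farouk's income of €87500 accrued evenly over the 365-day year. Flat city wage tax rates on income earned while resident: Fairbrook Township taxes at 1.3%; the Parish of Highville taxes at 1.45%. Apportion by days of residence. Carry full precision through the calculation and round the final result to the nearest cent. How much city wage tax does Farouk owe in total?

Fairbrook Township, 1 January – 4 September 2026: 247 days → €87500 × 1.3% × 247/365 = €769.7603
The Parish of Highville, 5 September – 31 December 2026: 118 days → €87500 × 1.45% × 118/365 = €410.1712
Total = €1179.9315

€1179.93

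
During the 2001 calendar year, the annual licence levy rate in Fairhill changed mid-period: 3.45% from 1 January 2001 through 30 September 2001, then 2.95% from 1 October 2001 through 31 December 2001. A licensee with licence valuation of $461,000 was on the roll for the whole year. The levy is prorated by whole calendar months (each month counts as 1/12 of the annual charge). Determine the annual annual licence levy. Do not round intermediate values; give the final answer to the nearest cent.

$15,328.25

1 January – 30 September 2001: 9 months at 3.45% → $461,000 × 3.45% × 9/12 = $11,928.3750
1 October – 31 December 2001: 3 months at 2.95% → $461,000 × 2.95% × 3/12 = $3,399.8750
Total = $15,328.2500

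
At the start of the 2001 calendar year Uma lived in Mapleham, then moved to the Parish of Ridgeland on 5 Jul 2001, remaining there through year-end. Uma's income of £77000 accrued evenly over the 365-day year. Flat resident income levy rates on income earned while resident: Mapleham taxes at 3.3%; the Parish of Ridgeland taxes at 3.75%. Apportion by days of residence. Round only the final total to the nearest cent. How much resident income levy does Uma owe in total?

£2711.88

Mapleham, 1 Jan – 4 Jul 2001: 185 days → £77000 × 3.3% × 185/365 = £1287.9041
The Parish of Ridgeland, 5 Jul – 31 Dec 2001: 180 days → £77000 × 3.75% × 180/365 = £1423.9726
Total = £2711.8767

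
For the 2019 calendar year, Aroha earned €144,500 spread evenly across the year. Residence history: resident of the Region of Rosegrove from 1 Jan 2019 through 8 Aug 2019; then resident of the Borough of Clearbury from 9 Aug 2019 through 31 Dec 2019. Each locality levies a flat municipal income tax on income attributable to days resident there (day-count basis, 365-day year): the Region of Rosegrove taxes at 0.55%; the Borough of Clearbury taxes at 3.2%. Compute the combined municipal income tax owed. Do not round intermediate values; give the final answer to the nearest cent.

€2,315.96

The Region of Rosegrove, 1 Jan – 8 Aug 2019: 220 days → €144,500 × 0.55% × 220/365 = €479.0274
The Borough of Clearbury, 9 Aug – 31 Dec 2019: 145 days → €144,500 × 3.2% × 145/365 = €1,836.9315
Total = €2,315.9589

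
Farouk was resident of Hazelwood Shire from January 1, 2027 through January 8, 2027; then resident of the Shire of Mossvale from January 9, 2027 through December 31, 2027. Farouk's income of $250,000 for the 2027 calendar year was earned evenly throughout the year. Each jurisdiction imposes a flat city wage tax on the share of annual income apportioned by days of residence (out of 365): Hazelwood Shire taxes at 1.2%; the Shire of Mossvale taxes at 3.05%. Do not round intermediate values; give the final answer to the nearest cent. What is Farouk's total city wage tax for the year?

Hazelwood Shire, January 1 – January 8, 2027: 8 days → $250,000 × 1.2% × 8/365 = $65.7534
The Shire of Mossvale, January 9 – December 31, 2027: 357 days → $250,000 × 3.05% × 357/365 = $7,457.8767
Total = $7,523.6301

$7,523.63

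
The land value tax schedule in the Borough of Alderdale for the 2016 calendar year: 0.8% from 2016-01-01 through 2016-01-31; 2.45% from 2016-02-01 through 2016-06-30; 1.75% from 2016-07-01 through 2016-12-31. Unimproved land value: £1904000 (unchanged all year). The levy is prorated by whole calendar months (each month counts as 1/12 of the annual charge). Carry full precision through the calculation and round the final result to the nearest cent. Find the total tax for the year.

2016-01-01 to 2016-01-31: 1 month at 0.8% → £1904000 × 0.8% × 1/12 = £1269.3333
2016-02-01 to 2016-06-30: 5 months at 2.45% → £1904000 × 2.45% × 5/12 = £19436.6667
2016-07-01 to 2016-12-31: 6 months at 1.75% → £1904000 × 1.75% × 6/12 = £16660.0000
Total = £37366.0000

£37366.00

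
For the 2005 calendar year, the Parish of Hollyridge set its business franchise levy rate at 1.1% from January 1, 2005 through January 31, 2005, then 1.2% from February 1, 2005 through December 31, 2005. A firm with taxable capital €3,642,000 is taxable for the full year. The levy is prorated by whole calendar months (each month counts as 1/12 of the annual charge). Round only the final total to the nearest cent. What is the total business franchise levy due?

January 1 – January 31, 2005: 1 month at 1.1% → €3,642,000 × 1.1% × 1/12 = €3,338.5000
February 1 – December 31, 2005: 11 months at 1.2% → €3,642,000 × 1.2% × 11/12 = €40,062.0000
Total = €43,400.5000

€43,400.50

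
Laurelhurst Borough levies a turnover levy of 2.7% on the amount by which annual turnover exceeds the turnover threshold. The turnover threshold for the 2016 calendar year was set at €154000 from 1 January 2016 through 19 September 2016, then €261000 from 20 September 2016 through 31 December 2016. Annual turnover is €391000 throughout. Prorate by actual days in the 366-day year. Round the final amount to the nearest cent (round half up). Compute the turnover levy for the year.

1 January – 19 September 2016: 263 days, exemption €154000 → (€391000 − €154000) × 2.7% × 263/366 = €4598.1885
20 September – 31 December 2016: 103 days, exemption €261000 → (€391000 − €261000) × 2.7% × 103/366 = €987.7869
Total = €5585.9754

€5585.98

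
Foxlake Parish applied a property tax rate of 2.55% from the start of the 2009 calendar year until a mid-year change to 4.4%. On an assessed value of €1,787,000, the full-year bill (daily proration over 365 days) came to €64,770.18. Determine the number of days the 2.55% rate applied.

153 days

Let d = days at the first rate; then 365 − d days at the second rate.
€1,787,000 × [2.55%·d + 4.4%·(365−d)] / 365 = €64,770.18
Solving gives d = 153, so the new rate took effect on 3 June 2009.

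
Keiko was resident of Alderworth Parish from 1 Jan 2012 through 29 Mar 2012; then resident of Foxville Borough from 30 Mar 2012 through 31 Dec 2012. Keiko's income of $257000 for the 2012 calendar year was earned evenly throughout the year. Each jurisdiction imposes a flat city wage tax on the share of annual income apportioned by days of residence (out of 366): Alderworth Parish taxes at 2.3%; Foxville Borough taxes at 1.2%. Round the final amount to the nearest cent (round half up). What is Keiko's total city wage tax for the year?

$3771.44

Alderworth Parish, 1 Jan – 29 Mar 2012: 89 days → $257000 × 2.3% × 89/366 = $1437.3743
Foxville Borough, 30 Mar – 31 Dec 2012: 277 days → $257000 × 1.2% × 277/366 = $2334.0656
Total = $3771.4399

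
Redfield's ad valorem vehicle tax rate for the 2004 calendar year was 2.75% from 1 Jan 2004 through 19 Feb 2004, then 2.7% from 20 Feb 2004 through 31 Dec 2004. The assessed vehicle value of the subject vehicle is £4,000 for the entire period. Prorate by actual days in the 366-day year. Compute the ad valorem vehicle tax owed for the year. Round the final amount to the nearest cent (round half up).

1 Jan – 19 Feb 2004: 50 days at 2.75% → £4,000 × 2.75% × 50/366 = £15.0273
20 Feb – 31 Dec 2004: 316 days at 2.7% → £4,000 × 2.7% × 316/366 = £93.2459
Total = £108.2732

£108.27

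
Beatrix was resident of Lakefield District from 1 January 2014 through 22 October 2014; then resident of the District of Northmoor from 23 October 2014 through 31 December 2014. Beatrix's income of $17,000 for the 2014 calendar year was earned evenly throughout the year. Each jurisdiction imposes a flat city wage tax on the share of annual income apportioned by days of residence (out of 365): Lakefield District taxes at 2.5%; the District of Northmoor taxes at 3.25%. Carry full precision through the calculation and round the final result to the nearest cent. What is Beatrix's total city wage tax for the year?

$449.45

Lakefield District, 1 January – 22 October 2014: 295 days → $17,000 × 2.5% × 295/365 = $343.4932
The District of Northmoor, 23 October – 31 December 2014: 70 days → $17,000 × 3.25% × 70/365 = $105.9589
Total = $449.4521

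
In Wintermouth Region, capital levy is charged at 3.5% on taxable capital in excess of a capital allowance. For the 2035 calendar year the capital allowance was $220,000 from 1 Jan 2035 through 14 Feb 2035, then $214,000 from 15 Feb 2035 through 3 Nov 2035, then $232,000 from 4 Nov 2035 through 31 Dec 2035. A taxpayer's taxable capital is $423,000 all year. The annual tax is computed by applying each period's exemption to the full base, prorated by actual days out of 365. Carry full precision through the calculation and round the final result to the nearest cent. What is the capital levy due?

$7,189.00

1 Jan – 14 Feb 2035: 45 days, exemption $220,000 → ($423,000 − $220,000) × 3.5% × 45/365 = $875.9589
15 Feb – 3 Nov 2035: 262 days, exemption $214,000 → ($423,000 − $214,000) × 3.5% × 262/365 = $5,250.7671
4 Nov – 31 Dec 2035: 58 days, exemption $232,000 → ($423,000 − $232,000) × 3.5% × 58/365 = $1,062.2740
Total = $7,189.0000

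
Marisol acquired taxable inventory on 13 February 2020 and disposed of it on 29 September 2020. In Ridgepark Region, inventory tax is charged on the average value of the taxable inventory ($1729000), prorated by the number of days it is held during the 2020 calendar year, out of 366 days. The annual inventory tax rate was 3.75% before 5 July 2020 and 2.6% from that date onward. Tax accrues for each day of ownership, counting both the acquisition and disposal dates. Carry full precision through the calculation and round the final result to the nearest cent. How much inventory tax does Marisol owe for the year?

13 February – 4 July 2020: 143 days at 3.75% → $1729000 × 3.75% × 143/366 = $25332.6844
5 July – 29 September 2020: 87 days at 2.6% → $1729000 × 2.6% × 87/366 = $10685.7869
Total = $36018.4713

$36018.47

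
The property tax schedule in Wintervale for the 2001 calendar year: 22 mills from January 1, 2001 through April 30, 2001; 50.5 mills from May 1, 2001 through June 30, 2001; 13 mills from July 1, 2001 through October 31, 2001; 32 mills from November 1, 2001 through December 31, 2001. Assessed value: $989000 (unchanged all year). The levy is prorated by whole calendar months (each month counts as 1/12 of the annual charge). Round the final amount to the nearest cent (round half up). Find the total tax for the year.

January 1 – April 30, 2001: 4 months at 22 mills → $989000 × 2.2% × 4/12 = $7252.6667
May 1 – June 30, 2001: 2 months at 50.5 mills → $989000 × 5.05% × 2/12 = $8324.0833
July 1 – October 31, 2001: 4 months at 13 mills → $989000 × 1.3% × 4/12 = $4285.6667
November 1 – December 31, 2001: 2 months at 32 mills → $989000 × 3.2% × 2/12 = $5274.6667
Total = $25137.0833

$25137.08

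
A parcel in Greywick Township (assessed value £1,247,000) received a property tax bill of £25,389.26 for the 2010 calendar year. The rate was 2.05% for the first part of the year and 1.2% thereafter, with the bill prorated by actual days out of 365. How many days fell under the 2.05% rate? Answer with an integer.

359 days

Let d = days at the first rate; then 365 − d days at the second rate.
£1,247,000 × [2.05%·d + 1.2%·(365−d)] / 365 = £25,389.26
Solving gives d = 359, so the new rate took effect on December 26, 2010.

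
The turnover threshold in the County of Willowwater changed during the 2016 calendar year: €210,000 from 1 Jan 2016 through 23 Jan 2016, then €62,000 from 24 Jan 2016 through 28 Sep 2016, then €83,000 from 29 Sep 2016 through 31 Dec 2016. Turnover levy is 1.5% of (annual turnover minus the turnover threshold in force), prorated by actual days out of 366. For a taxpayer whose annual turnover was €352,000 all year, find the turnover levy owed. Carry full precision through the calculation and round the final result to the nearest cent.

€4,129.59

1 Jan – 23 Jan 2016: 23 days, exemption €210,000 → (€352,000 − €210,000) × 1.5% × 23/366 = €133.8525
24 Jan – 28 Sep 2016: 249 days, exemption €62,000 → (€352,000 − €62,000) × 1.5% × 249/366 = €2,959.4262
29 Sep – 31 Dec 2016: 94 days, exemption €83,000 → (€352,000 − €83,000) × 1.5% × 94/366 = €1,036.3115
Total = €4,129.5902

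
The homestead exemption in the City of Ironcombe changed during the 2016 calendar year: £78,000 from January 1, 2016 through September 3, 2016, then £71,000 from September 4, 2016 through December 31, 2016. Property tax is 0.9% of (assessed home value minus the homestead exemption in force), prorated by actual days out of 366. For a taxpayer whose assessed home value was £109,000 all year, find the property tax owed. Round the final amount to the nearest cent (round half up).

January 1 – September 3, 2016: 247 days, exemption £78,000 → (£109,000 − £78,000) × 0.9% × 247/366 = £188.2869
September 4 – December 31, 2016: 119 days, exemption £71,000 → (£109,000 − £71,000) × 0.9% × 119/366 = £111.1967
Total = £299.4836

£299.48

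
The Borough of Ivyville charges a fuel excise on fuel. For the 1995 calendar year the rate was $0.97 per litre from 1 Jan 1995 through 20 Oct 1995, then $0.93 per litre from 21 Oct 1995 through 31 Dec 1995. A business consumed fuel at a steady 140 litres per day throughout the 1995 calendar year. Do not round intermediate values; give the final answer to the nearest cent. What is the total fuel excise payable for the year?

$49163.80

1 Jan – 20 Oct 1995: 293 days × 140 litres/day = 41,020 litres at $0.97/litre → $39789.40
21 Oct – 31 Dec 1995: 72 days × 140 litres/day = 10,080 litres at $0.93/litre → $9374.40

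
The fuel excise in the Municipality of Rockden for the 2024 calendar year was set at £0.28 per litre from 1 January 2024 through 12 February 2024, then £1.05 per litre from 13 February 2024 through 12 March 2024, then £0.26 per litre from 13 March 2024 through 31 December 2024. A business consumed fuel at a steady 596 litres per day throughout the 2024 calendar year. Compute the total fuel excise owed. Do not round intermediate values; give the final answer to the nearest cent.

£70882.28

1 January – 12 February 2024: 43 days × 596 litres/day = 25,628 litres at £0.28/litre → £7175.84
13 February – 12 March 2024: 29 days × 596 litres/day = 17,284 litres at £1.05/litre → £18148.20
13 March – 31 December 2024: 294 days × 596 litres/day = 175,224 litres at £0.26/litre → £45558.24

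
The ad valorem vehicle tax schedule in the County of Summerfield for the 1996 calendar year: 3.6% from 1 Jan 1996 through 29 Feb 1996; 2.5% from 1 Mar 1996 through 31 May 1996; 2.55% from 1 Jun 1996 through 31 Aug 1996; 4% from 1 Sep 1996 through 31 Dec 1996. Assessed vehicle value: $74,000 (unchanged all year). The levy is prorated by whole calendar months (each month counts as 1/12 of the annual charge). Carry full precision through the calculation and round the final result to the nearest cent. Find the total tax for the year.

$2,364.92

1 Jan – 29 Feb 1996: 2 months at 3.6% → $74,000 × 3.6% × 2/12 = $444.0000
1 Mar – 31 May 1996: 3 months at 2.5% → $74,000 × 2.5% × 3/12 = $462.5000
1 Jun – 31 Aug 1996: 3 months at 2.55% → $74,000 × 2.55% × 3/12 = $471.7500
1 Sep – 31 Dec 1996: 4 months at 4% → $74,000 × 4% × 4/12 = $986.6667
Total = $2,364.9167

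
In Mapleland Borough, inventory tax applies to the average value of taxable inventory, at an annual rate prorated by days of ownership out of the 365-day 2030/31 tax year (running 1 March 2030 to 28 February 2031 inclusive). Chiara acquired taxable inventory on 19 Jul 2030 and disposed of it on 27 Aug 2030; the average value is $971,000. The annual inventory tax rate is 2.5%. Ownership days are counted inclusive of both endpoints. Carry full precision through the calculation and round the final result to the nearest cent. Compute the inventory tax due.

Days held (19 Jul – 27 Aug 2030): 40 out of 365
Tax = $971,000 × 2.5% × 40/365 = $2,660.2740

$2,660.27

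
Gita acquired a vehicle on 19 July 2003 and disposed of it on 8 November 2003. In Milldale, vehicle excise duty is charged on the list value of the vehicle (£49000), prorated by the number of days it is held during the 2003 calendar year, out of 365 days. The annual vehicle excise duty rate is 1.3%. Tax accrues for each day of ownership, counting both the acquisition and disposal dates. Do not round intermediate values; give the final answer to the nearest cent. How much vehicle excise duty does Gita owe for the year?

Days held (19 July – 8 November 2003): 113 out of 365
Tax = £49000 × 1.3% × 113/365 = £197.2082

£197.21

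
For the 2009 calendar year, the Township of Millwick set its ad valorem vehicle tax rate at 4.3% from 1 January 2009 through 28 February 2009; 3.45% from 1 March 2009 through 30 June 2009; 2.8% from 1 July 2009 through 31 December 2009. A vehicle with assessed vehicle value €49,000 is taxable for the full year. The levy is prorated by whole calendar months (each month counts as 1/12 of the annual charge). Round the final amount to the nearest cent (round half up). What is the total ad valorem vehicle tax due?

1 January – 28 February 2009: 2 months at 4.3% → €49,000 × 4.3% × 2/12 = €351.1667
1 March – 30 June 2009: 4 months at 3.45% → €49,000 × 3.45% × 4/12 = €563.5000
1 July – 31 December 2009: 6 months at 2.8% → €49,000 × 2.8% × 6/12 = €686.0000
Total = €1,600.6667

€1,600.67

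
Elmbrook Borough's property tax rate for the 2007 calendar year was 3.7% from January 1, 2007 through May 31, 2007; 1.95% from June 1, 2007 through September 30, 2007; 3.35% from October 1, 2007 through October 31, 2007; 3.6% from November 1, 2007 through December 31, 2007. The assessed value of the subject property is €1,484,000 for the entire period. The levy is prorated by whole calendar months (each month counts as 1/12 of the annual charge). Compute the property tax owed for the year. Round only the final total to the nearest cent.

€45,571.17

January 1 – May 31, 2007: 5 months at 3.7% → €1,484,000 × 3.7% × 5/12 = €22,878.3333
June 1 – September 30, 2007: 4 months at 1.95% → €1,484,000 × 1.95% × 4/12 = €9,646.0000
October 1 – October 31, 2007: 1 month at 3.35% → €1,484,000 × 3.35% × 1/12 = €4,142.8333
November 1 – December 31, 2007: 2 months at 3.6% → €1,484,000 × 3.6% × 2/12 = €8,904.0000
Total = €45,571.1667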